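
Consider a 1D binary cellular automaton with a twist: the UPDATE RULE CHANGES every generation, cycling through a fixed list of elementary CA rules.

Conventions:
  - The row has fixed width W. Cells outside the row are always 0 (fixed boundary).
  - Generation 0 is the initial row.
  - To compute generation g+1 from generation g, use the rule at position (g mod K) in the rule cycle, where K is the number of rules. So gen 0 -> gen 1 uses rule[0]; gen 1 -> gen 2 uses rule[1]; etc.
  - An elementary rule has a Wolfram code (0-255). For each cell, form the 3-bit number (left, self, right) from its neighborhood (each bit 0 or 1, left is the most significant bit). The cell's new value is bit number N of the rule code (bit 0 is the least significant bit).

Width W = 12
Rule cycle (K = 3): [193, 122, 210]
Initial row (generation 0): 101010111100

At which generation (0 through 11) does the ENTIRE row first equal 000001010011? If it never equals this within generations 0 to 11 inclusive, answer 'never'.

Answer: 3

Derivation:
Gen 0: 101010111100
Gen 1 (rule 193): 000000011101
Gen 2 (rule 122): 000000110110
Gen 3 (rule 210): 000001010011
Gen 4 (rule 193): 111100000001
Gen 5 (rule 122): 100110000010
Gen 6 (rule 210): 011011000101
Gen 7 (rule 193): 001001010000
Gen 8 (rule 122): 010110101000
Gen 9 (rule 210): 100010000100
Gen 10 (rule 193): 001000110001
Gen 11 (rule 122): 010101111010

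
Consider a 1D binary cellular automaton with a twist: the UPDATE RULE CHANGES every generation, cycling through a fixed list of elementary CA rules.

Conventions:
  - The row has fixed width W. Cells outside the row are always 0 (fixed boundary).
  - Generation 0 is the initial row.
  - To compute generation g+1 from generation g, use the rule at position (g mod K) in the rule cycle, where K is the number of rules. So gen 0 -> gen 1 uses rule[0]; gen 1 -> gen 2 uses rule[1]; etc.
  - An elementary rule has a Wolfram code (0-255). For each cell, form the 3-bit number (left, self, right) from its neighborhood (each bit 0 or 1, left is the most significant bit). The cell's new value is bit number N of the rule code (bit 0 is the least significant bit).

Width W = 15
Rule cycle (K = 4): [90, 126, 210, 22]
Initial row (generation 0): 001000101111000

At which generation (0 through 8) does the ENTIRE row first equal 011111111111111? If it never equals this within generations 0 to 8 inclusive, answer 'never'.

Answer: 3

Derivation:
Gen 0: 001000101111000
Gen 1 (rule 90): 010101001001100
Gen 2 (rule 126): 111111111111110
Gen 3 (rule 210): 011111111111111
Gen 4 (rule 22): 100000000000000
Gen 5 (rule 90): 010000000000000
Gen 6 (rule 126): 111000000000000
Gen 7 (rule 210): 011100000000000
Gen 8 (rule 22): 100010000000000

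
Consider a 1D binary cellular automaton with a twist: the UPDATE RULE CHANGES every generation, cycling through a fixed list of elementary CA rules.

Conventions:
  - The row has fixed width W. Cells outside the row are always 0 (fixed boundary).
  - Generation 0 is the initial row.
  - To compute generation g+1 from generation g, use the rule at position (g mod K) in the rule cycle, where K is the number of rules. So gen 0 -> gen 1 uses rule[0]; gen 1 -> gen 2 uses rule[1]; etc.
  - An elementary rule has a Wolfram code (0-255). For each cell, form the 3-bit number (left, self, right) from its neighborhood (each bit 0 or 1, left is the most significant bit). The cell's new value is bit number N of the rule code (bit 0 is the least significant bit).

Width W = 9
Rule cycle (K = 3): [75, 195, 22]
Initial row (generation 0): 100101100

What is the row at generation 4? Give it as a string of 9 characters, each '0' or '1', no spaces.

Gen 0: 100101100
Gen 1 (rule 75): 001001101
Gen 2 (rule 195): 110010100
Gen 3 (rule 22): 001110110
Gen 4 (rule 75): 111010110

Answer: 111010110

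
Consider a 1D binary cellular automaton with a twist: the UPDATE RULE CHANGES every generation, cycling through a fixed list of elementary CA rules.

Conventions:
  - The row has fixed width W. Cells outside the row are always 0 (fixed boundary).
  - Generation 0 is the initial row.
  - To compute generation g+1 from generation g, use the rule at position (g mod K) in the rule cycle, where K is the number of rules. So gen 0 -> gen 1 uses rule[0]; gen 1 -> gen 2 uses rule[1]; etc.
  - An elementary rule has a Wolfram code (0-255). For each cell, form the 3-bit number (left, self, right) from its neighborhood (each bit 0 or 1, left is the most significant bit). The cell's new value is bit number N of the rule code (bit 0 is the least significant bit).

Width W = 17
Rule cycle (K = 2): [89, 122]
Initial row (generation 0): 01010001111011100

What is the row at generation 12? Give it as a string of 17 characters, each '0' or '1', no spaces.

Answer: 00101101111011110

Derivation:
Gen 0: 01010001111011100
Gen 1 (rule 89): 00001101001010111
Gen 2 (rule 122): 00011110110101101
Gen 3 (rule 89): 11010010110001100
Gen 4 (rule 122): 11101101111011110
Gen 5 (rule 89): 10101101001010011
Gen 6 (rule 122): 01011110110101111
Gen 7 (rule 89): 00010010110001001
Gen 8 (rule 122): 00101101111010110
Gen 9 (rule 89): 10001101001000111
Gen 10 (rule 122): 01011110110101101
Gen 11 (rule 89): 00010010110001100
Gen 12 (rule 122): 00101101111011110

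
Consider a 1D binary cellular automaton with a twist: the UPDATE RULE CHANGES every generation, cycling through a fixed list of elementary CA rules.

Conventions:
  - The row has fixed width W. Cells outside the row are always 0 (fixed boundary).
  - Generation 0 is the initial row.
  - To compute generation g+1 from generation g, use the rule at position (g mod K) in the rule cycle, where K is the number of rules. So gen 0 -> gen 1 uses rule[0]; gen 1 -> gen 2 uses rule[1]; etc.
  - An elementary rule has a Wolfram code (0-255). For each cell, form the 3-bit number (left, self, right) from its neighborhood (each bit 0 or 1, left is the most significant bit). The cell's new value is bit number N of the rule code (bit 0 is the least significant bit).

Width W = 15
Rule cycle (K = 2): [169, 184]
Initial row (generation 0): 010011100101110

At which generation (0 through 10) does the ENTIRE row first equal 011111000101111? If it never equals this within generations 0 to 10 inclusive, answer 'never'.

Gen 0: 010011100101110
Gen 1 (rule 169): 000011000011100
Gen 2 (rule 184): 000010100011010
Gen 3 (rule 169): 111001001010100
Gen 4 (rule 184): 110100100101010
Gen 5 (rule 169): 101000000010100
Gen 6 (rule 184): 010100000001010
Gen 7 (rule 169): 001001111100100
Gen 8 (rule 184): 000101111010010
Gen 9 (rule 169): 110011110100000
Gen 10 (rule 184): 101011101010000

Answer: never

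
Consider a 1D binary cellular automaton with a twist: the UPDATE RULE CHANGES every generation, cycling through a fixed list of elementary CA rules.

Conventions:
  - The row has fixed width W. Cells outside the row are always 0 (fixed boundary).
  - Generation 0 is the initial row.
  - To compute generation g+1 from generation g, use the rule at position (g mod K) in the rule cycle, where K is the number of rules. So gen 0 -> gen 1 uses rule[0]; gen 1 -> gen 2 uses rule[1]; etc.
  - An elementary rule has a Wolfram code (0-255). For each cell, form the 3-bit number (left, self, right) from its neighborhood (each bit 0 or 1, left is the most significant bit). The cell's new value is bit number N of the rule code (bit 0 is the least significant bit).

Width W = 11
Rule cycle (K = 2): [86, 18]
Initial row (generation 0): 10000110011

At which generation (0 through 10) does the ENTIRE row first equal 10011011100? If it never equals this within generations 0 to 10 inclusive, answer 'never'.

Answer: never

Derivation:
Gen 0: 10000110011
Gen 1 (rule 86): 11001011101
Gen 2 (rule 18): 00110000000
Gen 3 (rule 86): 01011000000
Gen 4 (rule 18): 10000100000
Gen 5 (rule 86): 11001110000
Gen 6 (rule 18): 00110001000
Gen 7 (rule 86): 01011011100
Gen 8 (rule 18): 10000000010
Gen 9 (rule 86): 11000000111
Gen 10 (rule 18): 00100001000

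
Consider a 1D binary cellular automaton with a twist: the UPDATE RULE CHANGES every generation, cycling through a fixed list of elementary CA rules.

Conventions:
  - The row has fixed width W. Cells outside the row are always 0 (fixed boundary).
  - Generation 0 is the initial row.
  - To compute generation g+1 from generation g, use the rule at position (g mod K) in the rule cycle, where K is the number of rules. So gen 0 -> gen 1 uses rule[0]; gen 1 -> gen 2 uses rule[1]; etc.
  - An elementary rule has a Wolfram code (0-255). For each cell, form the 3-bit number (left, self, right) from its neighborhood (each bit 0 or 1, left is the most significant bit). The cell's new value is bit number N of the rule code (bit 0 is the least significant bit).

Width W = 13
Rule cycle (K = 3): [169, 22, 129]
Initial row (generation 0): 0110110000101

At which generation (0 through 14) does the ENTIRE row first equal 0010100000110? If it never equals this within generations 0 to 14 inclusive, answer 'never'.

Answer: 5

Derivation:
Gen 0: 0110110000101
Gen 1 (rule 169): 0101100110010
Gen 2 (rule 22): 1100011001111
Gen 3 (rule 129): 0001000000110
Gen 4 (rule 169): 1100011110100
Gen 5 (rule 22): 0010100000110
Gen 6 (rule 129): 1000001110000
Gen 7 (rule 169): 0011101100111
Gen 8 (rule 22): 0100000011000
Gen 9 (rule 129): 0001111000011
Gen 10 (rule 169): 1101110011010
Gen 11 (rule 22): 0000001100011
Gen 12 (rule 129): 1111100001000
Gen 13 (rule 169): 1111001100011
Gen 14 (rule 22): 0000110010100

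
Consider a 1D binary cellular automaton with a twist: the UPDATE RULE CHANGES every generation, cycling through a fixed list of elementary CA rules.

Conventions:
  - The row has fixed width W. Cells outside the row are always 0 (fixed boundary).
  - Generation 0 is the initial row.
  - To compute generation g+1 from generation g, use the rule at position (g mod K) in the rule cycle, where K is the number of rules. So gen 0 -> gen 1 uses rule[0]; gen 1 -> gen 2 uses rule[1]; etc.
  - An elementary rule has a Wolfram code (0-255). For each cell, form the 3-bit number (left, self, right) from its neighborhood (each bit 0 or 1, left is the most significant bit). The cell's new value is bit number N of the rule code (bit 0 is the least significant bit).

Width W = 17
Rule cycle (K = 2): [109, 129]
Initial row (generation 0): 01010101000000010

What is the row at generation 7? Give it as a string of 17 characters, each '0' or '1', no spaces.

Gen 0: 01010101000000010
Gen 1 (rule 109): 01111111011111010
Gen 2 (rule 129): 00111110001110000
Gen 3 (rule 109): 10100010101010111
Gen 4 (rule 129): 00001000000000010
Gen 5 (rule 109): 11101011111111010
Gen 6 (rule 129): 01000001111110000
Gen 7 (rule 109): 01011101000010111

Answer: 01011101000010111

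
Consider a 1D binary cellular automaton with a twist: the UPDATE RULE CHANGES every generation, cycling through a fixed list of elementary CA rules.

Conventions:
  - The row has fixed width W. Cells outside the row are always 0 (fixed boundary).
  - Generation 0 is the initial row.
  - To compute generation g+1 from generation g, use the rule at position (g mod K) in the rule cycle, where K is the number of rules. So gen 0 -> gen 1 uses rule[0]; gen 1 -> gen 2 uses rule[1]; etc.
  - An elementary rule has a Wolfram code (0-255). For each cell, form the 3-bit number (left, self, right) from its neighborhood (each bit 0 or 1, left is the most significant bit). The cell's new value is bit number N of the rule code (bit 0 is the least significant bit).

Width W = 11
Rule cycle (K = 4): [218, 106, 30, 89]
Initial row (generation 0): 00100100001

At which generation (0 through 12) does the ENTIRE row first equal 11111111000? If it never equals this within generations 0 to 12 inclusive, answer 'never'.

Answer: 11

Derivation:
Gen 0: 00100100001
Gen 1 (rule 218): 01011010010
Gen 2 (rule 106): 10111100100
Gen 3 (rule 30): 10100011110
Gen 4 (rule 89): 00011010011
Gen 5 (rule 218): 00111001111
Gen 6 (rule 106): 01101011001
Gen 7 (rule 30): 11001010111
Gen 8 (rule 89): 11100000101
Gen 9 (rule 218): 11110001000
Gen 10 (rule 106): 10010010000
Gen 11 (rule 30): 11111111000
Gen 12 (rule 89): 10000001111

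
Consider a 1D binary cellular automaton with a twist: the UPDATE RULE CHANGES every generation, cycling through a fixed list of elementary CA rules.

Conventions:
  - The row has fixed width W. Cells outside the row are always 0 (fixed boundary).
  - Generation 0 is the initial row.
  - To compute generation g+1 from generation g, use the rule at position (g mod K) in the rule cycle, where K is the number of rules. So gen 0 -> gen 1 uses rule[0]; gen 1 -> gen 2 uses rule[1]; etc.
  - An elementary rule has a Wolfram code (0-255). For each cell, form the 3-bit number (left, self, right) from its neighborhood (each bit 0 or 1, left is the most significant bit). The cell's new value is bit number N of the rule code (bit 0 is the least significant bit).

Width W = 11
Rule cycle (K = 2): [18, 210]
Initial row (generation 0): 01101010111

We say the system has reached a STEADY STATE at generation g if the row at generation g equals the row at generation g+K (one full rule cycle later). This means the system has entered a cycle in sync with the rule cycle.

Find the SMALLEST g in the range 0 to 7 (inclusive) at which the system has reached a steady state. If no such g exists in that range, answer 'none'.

Answer: none

Derivation:
Gen 0: 01101010111
Gen 1 (rule 18): 10000000000
Gen 2 (rule 210): 01000000000
Gen 3 (rule 18): 10100000000
Gen 4 (rule 210): 00010000000
Gen 5 (rule 18): 00101000000
Gen 6 (rule 210): 01000100000
Gen 7 (rule 18): 10101010000
Gen 8 (rule 210): 00000001000
Gen 9 (rule 18): 00000010100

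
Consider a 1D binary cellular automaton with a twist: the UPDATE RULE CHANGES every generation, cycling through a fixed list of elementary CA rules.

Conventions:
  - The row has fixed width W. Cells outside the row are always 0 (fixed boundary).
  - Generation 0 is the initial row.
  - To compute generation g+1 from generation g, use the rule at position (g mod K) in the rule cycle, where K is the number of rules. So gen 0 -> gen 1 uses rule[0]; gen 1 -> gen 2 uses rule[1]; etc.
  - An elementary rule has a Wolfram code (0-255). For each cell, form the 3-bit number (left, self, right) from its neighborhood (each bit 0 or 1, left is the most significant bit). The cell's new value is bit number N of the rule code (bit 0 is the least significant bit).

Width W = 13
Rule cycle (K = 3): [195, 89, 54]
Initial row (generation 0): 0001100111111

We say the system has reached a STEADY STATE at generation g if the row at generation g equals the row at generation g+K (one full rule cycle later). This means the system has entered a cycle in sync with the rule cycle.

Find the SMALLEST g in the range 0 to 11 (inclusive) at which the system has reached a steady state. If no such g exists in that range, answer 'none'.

Answer: none

Derivation:
Gen 0: 0001100111111
Gen 1 (rule 195): 1110101011111
Gen 2 (rule 89): 1010000010001
Gen 3 (rule 54): 1111000111011
Gen 4 (rule 195): 0111011011001
Gen 5 (rule 89): 0101011011100
Gen 6 (rule 54): 1111100100010
Gen 7 (rule 195): 0111101001100
Gen 8 (rule 89): 0100100101111
Gen 9 (rule 54): 1111111110000
Gen 10 (rule 195): 0111111110111
Gen 11 (rule 89): 0100000010101
Gen 12 (rule 54): 1110000111111
Gen 13 (rule 195): 0110111011111
Gen 14 (rule 89): 0110101010001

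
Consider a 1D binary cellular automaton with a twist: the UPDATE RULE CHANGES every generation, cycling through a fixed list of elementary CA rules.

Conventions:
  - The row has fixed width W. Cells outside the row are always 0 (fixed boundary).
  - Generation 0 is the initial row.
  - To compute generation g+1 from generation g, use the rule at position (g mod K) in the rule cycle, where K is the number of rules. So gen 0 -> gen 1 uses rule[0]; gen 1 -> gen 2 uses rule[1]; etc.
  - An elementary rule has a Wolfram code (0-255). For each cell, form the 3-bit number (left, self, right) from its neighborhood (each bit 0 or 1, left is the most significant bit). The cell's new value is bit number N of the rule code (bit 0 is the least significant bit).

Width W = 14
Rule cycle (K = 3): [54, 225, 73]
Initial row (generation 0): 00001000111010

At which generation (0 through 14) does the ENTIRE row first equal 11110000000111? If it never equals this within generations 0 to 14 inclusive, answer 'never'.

Gen 0: 00001000111010
Gen 1 (rule 54): 00011101000111
Gen 2 (rule 225): 11001110010011
Gen 3 (rule 73): 11001010000011
Gen 4 (rule 54): 00111111000100
Gen 5 (rule 225): 10011111010001
Gen 6 (rule 73): 00010001000100
Gen 7 (rule 54): 00111011101110
Gen 8 (rule 225): 10011101110110
Gen 9 (rule 73): 00010101010110
Gen 10 (rule 54): 00111111111001
Gen 11 (rule 225): 10011111111000
Gen 12 (rule 73): 00010000001011
Gen 13 (rule 54): 00111000011100
Gen 14 (rule 225): 10011011001101

Answer: never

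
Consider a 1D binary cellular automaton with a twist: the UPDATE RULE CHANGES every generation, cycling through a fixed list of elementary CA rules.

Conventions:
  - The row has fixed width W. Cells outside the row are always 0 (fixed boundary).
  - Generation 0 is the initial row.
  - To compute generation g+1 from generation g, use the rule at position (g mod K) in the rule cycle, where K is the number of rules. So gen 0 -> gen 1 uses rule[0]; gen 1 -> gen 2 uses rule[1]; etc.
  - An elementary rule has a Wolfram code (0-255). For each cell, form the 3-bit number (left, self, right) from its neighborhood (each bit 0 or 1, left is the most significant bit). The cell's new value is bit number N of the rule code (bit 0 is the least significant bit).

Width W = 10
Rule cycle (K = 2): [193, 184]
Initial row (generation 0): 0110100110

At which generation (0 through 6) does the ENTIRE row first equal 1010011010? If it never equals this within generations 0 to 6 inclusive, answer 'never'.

Answer: 4

Derivation:
Gen 0: 0110100110
Gen 1 (rule 193): 0010000010
Gen 2 (rule 184): 0001000001
Gen 3 (rule 193): 1100011100
Gen 4 (rule 184): 1010011010
Gen 5 (rule 193): 0000001000
Gen 6 (rule 184): 0000000100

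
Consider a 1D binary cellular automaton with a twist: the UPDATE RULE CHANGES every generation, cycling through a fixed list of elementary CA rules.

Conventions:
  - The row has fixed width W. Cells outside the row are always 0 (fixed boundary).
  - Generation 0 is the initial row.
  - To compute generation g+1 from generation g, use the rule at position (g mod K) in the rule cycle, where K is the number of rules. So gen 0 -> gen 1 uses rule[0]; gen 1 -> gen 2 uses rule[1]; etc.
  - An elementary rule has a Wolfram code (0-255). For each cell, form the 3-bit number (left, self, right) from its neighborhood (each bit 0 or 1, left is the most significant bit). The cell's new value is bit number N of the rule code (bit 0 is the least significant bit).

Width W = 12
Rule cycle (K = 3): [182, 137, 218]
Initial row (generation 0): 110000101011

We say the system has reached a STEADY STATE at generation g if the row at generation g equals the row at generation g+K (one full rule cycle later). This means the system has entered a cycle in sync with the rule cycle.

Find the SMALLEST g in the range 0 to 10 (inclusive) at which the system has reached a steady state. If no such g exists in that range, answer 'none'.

Answer: none

Derivation:
Gen 0: 110000101011
Gen 1 (rule 182): 001001111100
Gen 2 (rule 137): 100001111001
Gen 3 (rule 218): 010011111110
Gen 4 (rule 182): 111101111101
Gen 5 (rule 137): 111001111000
Gen 6 (rule 218): 111111111100
Gen 7 (rule 182): 011111111010
Gen 8 (rule 137): 011111110000
Gen 9 (rule 218): 111111111000
Gen 10 (rule 182): 011111110100
Gen 11 (rule 137): 011111100001
Gen 12 (rule 218): 111111110010
Gen 13 (rule 182): 011111101111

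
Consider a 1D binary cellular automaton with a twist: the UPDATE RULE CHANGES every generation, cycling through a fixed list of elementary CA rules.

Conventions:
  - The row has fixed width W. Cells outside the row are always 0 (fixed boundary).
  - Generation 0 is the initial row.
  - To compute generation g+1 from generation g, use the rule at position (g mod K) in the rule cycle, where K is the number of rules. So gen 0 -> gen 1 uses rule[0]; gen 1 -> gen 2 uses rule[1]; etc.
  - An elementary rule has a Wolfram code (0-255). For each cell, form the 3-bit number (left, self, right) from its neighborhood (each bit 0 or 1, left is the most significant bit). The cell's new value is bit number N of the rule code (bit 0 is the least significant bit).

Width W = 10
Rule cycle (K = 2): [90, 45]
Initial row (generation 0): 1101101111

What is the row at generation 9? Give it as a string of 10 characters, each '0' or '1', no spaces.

Gen 0: 1101101111
Gen 1 (rule 90): 1101101001
Gen 2 (rule 45): 1011011001
Gen 3 (rule 90): 0011011110
Gen 4 (rule 45): 1010110000
Gen 5 (rule 90): 0000111000
Gen 6 (rule 45): 1110100011
Gen 7 (rule 90): 1010010111
Gen 8 (rule 45): 1110011100
Gen 9 (rule 90): 1011110110

Answer: 1011110110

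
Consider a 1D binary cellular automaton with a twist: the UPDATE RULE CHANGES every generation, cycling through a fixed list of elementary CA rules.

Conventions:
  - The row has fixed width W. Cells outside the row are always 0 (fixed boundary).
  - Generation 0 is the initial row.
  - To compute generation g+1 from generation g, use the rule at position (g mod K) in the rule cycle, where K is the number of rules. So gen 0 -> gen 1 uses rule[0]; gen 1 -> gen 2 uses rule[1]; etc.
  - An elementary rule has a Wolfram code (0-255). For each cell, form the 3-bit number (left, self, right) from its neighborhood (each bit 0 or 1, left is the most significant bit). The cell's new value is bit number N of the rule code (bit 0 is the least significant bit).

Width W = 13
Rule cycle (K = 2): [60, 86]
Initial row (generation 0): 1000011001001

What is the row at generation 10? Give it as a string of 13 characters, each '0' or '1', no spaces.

Answer: 0010011101011

Derivation:
Gen 0: 1000011001001
Gen 1 (rule 60): 1100010101101
Gen 2 (rule 86): 0110110100101
Gen 3 (rule 60): 0101101110111
Gen 4 (rule 86): 1100100010001
Gen 5 (rule 60): 1010110011001
Gen 6 (rule 86): 1010011101111
Gen 7 (rule 60): 1111010011000
Gen 8 (rule 86): 0001011101100
Gen 9 (rule 60): 0001110011010
Gen 10 (rule 86): 0010011101011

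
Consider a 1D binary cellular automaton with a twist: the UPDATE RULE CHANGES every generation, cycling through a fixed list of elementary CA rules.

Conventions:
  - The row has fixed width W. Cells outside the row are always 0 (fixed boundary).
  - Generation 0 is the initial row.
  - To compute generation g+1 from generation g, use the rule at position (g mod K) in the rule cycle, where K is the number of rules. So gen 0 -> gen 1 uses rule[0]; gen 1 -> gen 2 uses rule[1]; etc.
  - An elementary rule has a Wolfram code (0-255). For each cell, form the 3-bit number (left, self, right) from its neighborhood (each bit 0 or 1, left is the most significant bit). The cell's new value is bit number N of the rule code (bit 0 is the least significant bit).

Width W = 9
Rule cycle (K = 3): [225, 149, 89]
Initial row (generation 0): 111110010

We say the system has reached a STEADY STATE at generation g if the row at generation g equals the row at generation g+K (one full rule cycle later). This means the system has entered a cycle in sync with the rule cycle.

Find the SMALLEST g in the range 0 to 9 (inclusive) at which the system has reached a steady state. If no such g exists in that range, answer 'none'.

Gen 0: 111110010
Gen 1 (rule 225): 011110000
Gen 2 (rule 149): 001101111
Gen 3 (rule 89): 101101001
Gen 4 (rule 225): 010110000
Gen 5 (rule 149): 010001111
Gen 6 (rule 89): 001101001
Gen 7 (rule 225): 100110000
Gen 8 (rule 149): 110001111
Gen 9 (rule 89): 111101001
Gen 10 (rule 225): 011110000
Gen 11 (rule 149): 001101111
Gen 12 (rule 89): 101101001

Answer: none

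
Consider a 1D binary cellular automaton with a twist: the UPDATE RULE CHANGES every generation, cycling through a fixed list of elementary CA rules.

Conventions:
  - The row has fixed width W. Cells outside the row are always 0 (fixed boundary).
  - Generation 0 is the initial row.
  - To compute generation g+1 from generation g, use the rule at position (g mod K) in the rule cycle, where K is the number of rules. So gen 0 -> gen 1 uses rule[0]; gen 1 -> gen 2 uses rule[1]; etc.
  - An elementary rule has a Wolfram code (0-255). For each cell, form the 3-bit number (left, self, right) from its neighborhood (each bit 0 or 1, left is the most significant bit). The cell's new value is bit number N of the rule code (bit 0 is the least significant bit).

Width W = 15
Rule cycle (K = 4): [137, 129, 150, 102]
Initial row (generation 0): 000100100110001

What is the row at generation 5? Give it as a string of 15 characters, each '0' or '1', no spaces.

Gen 0: 000100100110001
Gen 1 (rule 137): 110000000100100
Gen 2 (rule 129): 000111110000001
Gen 3 (rule 150): 001011101000011
Gen 4 (rule 102): 011100111000101
Gen 5 (rule 137): 011000110010000

Answer: 011000110010000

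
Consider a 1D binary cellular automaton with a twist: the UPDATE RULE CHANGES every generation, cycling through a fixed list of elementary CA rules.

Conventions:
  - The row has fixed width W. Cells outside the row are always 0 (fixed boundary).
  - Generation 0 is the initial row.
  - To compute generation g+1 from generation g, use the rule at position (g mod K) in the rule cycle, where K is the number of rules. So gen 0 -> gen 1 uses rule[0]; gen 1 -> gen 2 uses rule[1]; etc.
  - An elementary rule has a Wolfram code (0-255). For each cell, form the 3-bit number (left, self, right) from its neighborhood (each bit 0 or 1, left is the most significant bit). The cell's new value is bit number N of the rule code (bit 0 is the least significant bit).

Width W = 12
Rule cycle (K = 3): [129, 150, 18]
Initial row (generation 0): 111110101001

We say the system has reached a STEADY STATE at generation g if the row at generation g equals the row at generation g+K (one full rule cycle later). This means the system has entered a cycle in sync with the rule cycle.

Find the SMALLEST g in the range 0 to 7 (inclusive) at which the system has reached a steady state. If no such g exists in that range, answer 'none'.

Answer: 6

Derivation:
Gen 0: 111110101001
Gen 1 (rule 129): 011100000000
Gen 2 (rule 150): 101010000000
Gen 3 (rule 18): 000001000000
Gen 4 (rule 129): 111100011111
Gen 5 (rule 150): 011010101110
Gen 6 (rule 18): 100000000001
Gen 7 (rule 129): 001111111100
Gen 8 (rule 150): 010111111010
Gen 9 (rule 18): 100000000001
Gen 10 (rule 129): 001111111100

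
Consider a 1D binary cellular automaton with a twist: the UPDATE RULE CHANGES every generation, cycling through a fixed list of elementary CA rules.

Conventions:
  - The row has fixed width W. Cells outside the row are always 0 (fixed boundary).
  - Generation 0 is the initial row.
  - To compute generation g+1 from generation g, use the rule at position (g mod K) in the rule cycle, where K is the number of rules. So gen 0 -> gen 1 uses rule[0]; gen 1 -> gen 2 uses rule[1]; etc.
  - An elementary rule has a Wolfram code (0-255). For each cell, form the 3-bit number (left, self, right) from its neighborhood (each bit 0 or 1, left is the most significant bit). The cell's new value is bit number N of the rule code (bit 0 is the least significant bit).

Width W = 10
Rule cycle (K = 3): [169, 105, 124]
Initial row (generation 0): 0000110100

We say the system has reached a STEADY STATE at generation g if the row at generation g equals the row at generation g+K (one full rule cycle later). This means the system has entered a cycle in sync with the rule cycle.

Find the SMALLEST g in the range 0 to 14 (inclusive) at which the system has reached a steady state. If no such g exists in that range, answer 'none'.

Answer: none

Derivation:
Gen 0: 0000110100
Gen 1 (rule 169): 1110101001
Gen 2 (rule 105): 1011010000
Gen 3 (rule 124): 1111111000
Gen 4 (rule 169): 1111110011
Gen 5 (rule 105): 1000010011
Gen 6 (rule 124): 1100011011
Gen 7 (rule 169): 1001010110
Gen 8 (rule 105): 0000101110
Gen 9 (rule 124): 0000111011
Gen 10 (rule 169): 1110110110
Gen 11 (rule 105): 1011111110
Gen 12 (rule 124): 1110000011
Gen 13 (rule 169): 1100111010
Gen 14 (rule 105): 1100101100
Gen 15 (rule 124): 1110111110
Gen 16 (rule 169): 1101111100
Gen 17 (rule 105): 1111000101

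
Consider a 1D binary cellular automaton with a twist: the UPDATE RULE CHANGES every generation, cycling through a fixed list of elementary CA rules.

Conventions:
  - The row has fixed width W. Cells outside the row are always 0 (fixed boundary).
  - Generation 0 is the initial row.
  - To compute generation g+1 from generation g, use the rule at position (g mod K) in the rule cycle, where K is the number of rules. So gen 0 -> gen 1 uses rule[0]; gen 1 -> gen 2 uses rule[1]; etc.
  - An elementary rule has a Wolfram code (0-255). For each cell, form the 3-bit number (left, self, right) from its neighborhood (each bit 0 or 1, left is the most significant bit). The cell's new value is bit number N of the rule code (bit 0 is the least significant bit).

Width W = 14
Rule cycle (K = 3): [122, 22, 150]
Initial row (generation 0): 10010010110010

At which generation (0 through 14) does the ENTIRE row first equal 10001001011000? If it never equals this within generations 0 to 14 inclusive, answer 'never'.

Gen 0: 10010010110010
Gen 1 (rule 122): 01101101111101
Gen 2 (rule 22): 10000000000001
Gen 3 (rule 150): 11000000000011
Gen 4 (rule 122): 11100000000111
Gen 5 (rule 22): 00010000001000
Gen 6 (rule 150): 00111000011100
Gen 7 (rule 122): 01101100110110
Gen 8 (rule 22): 10000011000001
Gen 9 (rule 150): 11000100100011
Gen 10 (rule 122): 11101011010111
Gen 11 (rule 22): 00001000010000
Gen 12 (rule 150): 00011100111000
Gen 13 (rule 122): 00110111101100
Gen 14 (rule 22): 01000000000010

Answer: never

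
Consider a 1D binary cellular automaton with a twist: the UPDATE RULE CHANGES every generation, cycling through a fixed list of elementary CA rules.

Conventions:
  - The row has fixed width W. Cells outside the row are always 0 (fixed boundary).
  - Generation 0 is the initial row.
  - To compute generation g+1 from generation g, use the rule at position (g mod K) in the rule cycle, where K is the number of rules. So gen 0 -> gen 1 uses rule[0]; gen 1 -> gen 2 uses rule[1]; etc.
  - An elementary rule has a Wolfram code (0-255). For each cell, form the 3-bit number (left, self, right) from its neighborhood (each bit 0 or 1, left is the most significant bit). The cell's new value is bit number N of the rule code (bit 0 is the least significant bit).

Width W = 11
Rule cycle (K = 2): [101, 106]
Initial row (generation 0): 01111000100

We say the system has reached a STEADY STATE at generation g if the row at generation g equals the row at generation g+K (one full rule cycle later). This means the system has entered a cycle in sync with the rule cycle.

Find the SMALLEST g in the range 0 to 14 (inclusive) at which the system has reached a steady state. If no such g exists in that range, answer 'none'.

Answer: none

Derivation:
Gen 0: 01111000100
Gen 1 (rule 101): 00001010101
Gen 2 (rule 106): 00010101010
Gen 3 (rule 101): 11011111110
Gen 4 (rule 106): 11110000010
Gen 5 (rule 101): 00010111010
Gen 6 (rule 106): 00101101100
Gen 7 (rule 101): 10110110101
Gen 8 (rule 106): 01111111010
Gen 9 (rule 101): 00000001110
Gen 10 (rule 106): 00000011010
Gen 11 (rule 101): 11111001110
Gen 12 (rule 106): 10001011010
Gen 13 (rule 101): 10101101110
Gen 14 (rule 106): 01011111010
Gen 15 (rule 101): 01100001110
Gen 16 (rule 106): 11100011010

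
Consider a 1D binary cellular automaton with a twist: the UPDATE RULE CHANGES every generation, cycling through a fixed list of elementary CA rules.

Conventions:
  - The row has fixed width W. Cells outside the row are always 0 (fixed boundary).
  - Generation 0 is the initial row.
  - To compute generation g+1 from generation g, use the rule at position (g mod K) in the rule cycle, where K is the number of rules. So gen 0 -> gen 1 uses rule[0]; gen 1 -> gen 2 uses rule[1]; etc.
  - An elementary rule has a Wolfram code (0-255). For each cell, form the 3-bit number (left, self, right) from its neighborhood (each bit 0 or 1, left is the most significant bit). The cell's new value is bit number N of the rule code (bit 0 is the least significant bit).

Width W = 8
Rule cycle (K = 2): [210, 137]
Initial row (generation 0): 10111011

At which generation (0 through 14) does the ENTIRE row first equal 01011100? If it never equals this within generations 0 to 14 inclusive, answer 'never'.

Answer: 11

Derivation:
Gen 0: 10111011
Gen 1 (rule 210): 00011001
Gen 2 (rule 137): 11010000
Gen 3 (rule 210): 01001000
Gen 4 (rule 137): 00000011
Gen 5 (rule 210): 00000101
Gen 6 (rule 137): 11110000
Gen 7 (rule 210): 01111000
Gen 8 (rule 137): 01110011
Gen 9 (rule 210): 10111101
Gen 10 (rule 137): 00111000
Gen 11 (rule 210): 01011100
Gen 12 (rule 137): 00011001
Gen 13 (rule 210): 00101110
Gen 14 (rule 137): 10001100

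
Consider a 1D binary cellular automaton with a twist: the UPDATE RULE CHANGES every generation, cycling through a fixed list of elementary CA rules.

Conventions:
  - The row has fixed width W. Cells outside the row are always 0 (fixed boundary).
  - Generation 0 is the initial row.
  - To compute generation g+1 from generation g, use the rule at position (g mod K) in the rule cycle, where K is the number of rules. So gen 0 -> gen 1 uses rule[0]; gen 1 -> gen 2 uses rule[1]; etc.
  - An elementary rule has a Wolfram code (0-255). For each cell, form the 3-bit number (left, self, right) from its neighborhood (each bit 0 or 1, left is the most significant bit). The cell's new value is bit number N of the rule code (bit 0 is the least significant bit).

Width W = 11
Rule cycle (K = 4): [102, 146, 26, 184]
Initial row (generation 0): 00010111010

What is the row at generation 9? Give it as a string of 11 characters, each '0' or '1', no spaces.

Gen 0: 00010111010
Gen 1 (rule 102): 00111001110
Gen 2 (rule 146): 01010110101
Gen 3 (rule 26): 10000100000
Gen 4 (rule 184): 01000010000
Gen 5 (rule 102): 11000110000
Gen 6 (rule 146): 00101001000
Gen 7 (rule 26): 01000110100
Gen 8 (rule 184): 00100101010
Gen 9 (rule 102): 01101111110

Answer: 01101111110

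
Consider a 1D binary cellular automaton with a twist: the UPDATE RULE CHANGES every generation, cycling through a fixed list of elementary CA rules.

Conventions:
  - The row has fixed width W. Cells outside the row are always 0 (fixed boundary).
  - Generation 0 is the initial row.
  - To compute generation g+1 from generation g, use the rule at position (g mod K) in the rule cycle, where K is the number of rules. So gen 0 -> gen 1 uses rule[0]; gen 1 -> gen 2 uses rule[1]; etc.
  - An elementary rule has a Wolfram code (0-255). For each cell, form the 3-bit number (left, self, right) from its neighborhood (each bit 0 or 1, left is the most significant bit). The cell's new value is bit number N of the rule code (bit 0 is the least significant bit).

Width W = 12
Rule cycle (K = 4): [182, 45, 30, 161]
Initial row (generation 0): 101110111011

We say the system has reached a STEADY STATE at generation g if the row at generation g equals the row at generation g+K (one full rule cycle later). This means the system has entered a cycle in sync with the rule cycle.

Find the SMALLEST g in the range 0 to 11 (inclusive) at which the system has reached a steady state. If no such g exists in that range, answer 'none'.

Answer: none

Derivation:
Gen 0: 101110111011
Gen 1 (rule 182): 110101010100
Gen 2 (rule 45): 101111111101
Gen 3 (rule 30): 101000000001
Gen 4 (rule 161): 010011111100
Gen 5 (rule 182): 111101111010
Gen 6 (rule 45): 100011000110
Gen 7 (rule 30): 110110101101
Gen 8 (rule 161): 001001010010
Gen 9 (rule 182): 011111111111
Gen 10 (rule 45): 010000000000
Gen 11 (rule 30): 111000000000
Gen 12 (rule 161): 010011111111
Gen 13 (rule 182): 111101111110
Gen 14 (rule 45): 100011000000
Gen 15 (rule 30): 110110100000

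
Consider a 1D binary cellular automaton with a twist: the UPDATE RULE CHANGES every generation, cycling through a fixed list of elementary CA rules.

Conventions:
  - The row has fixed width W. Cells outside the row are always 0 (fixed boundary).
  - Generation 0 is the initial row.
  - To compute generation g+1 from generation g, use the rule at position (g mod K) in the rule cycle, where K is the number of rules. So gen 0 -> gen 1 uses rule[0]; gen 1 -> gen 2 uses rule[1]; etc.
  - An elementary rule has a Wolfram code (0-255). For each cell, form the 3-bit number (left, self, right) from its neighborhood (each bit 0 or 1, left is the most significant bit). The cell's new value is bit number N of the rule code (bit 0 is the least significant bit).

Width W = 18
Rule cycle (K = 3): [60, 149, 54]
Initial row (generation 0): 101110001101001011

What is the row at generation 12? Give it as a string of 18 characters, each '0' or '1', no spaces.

Gen 0: 101110001101001011
Gen 1 (rule 60): 111001001011101110
Gen 2 (rule 149): 010101101001000101
Gen 3 (rule 54): 111110011111101111
Gen 4 (rule 60): 100001010000011000
Gen 5 (rule 149): 111101011111000111
Gen 6 (rule 54): 000011100000101000
Gen 7 (rule 60): 000010010000111100
Gen 8 (rule 149): 111011011110011011
Gen 9 (rule 54): 000100100001100100
Gen 10 (rule 60): 000110110001010110
Gen 11 (rule 149): 110000001101010001
Gen 12 (rule 54): 001000010011111011

Answer: 001000010011111011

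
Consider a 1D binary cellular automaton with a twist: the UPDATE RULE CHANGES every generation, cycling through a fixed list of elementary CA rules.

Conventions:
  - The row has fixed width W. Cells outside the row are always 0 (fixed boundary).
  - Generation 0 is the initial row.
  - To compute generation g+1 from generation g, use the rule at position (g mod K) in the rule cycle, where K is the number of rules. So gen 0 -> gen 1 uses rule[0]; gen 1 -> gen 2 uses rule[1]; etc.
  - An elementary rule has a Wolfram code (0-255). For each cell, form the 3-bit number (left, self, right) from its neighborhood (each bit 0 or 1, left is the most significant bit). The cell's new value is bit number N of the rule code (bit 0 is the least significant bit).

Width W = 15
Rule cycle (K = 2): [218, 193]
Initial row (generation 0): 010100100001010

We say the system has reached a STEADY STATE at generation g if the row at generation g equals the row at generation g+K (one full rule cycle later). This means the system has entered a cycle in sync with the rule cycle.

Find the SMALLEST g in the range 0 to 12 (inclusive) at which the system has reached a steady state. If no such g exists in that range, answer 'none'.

Answer: 11

Derivation:
Gen 0: 010100100001010
Gen 1 (rule 218): 100011010010001
Gen 2 (rule 193): 001001000000100
Gen 3 (rule 218): 010110100001010
Gen 4 (rule 193): 000010001100000
Gen 5 (rule 218): 000101011110000
Gen 6 (rule 193): 110000001110111
Gen 7 (rule 218): 111000011110111
Gen 8 (rule 193): 011011001110011
Gen 9 (rule 218): 111011111111111
Gen 10 (rule 193): 011001111111111
Gen 11 (rule 218): 111111111111111
Gen 12 (rule 193): 011111111111111
Gen 13 (rule 218): 111111111111111
Gen 14 (rule 193): 011111111111111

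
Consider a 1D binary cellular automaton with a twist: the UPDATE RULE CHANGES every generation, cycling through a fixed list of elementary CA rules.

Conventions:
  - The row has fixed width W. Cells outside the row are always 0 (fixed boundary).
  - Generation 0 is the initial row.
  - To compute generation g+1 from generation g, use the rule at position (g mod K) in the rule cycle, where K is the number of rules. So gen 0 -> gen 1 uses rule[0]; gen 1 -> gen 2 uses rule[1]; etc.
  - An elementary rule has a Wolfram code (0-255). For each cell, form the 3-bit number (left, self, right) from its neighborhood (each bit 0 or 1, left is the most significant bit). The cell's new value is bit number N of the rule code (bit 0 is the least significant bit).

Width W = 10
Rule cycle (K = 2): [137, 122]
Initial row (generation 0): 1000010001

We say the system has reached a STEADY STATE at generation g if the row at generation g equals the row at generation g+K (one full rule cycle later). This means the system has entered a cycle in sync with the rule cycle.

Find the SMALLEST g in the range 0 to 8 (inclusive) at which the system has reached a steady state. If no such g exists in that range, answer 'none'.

Gen 0: 1000010001
Gen 1 (rule 137): 0011000100
Gen 2 (rule 122): 0111101010
Gen 3 (rule 137): 0111000000
Gen 4 (rule 122): 1101100000
Gen 5 (rule 137): 1001001111
Gen 6 (rule 122): 0110111001
Gen 7 (rule 137): 0100110000
Gen 8 (rule 122): 1011111000
Gen 9 (rule 137): 0011110011
Gen 10 (rule 122): 0110011111

Answer: none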